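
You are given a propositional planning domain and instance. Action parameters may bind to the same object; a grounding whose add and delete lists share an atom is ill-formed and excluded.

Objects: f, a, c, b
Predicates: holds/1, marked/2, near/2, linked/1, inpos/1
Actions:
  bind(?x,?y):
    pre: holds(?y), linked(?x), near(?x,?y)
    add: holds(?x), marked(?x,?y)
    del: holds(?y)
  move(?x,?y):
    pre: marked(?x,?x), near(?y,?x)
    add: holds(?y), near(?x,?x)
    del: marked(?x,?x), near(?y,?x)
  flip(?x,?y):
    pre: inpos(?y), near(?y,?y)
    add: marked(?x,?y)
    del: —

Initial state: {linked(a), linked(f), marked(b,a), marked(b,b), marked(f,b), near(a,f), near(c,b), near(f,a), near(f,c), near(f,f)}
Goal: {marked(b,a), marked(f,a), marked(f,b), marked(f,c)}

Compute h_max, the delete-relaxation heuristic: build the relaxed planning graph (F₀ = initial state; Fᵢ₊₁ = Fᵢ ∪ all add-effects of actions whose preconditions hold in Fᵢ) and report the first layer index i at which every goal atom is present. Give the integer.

4

F0 = init (10 atoms)
F1 = F0 ∪ {holds(c), near(b,b)}  (12 atoms)
F2 = F1 ∪ {holds(f), marked(f,c)}  (14 atoms)
F3 = F2 ∪ {holds(a), marked(a,f)}  (16 atoms)
F4 = F3 ∪ {marked(f,a)}  (17 atoms)
goal ⊆ F4  ⇒  h_max = 4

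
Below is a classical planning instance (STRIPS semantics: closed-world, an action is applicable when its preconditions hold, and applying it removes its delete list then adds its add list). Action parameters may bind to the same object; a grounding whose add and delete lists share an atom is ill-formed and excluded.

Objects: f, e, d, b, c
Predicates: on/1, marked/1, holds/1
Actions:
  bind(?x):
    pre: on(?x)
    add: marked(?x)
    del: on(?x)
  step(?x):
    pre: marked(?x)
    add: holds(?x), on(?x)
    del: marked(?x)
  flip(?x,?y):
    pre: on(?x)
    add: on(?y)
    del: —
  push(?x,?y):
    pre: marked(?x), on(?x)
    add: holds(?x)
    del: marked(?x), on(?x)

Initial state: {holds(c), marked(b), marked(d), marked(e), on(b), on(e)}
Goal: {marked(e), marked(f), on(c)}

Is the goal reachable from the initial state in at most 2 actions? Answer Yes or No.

1. flip(e,f)  →  {holds(c), marked(b), marked(d), marked(e), on(b), on(e), on(f)}
2. bind(f)  →  {holds(c), marked(b), marked(d), marked(e), marked(f), on(b), on(e)}
3. flip(e,c)  →  {holds(c), marked(b), marked(d), marked(e), marked(f), on(b), on(c), on(e)}
optimal plan length = 3; 3 > 2

No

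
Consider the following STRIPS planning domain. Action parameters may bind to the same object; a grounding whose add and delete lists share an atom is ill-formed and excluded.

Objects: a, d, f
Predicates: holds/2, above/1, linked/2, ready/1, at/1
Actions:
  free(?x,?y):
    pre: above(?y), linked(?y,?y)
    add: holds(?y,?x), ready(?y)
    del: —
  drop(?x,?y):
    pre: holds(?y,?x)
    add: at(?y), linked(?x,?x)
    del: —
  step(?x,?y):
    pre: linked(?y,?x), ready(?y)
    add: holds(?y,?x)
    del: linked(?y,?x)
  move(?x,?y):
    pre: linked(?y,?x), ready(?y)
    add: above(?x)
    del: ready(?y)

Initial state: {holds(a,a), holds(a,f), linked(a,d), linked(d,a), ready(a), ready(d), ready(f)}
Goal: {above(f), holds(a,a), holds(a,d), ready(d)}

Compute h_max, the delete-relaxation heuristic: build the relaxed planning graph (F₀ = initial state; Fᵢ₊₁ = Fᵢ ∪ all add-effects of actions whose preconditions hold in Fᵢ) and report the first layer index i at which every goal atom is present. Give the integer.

2

F0 = init (7 atoms)
F1 = F0 ∪ {above(a), above(d), at(a), holds(a,d), holds(d,a), linked(a,a), linked(f,f)}  (14 atoms)
F2 = F1 ∪ {above(f), at(d), holds(f,f), linked(d,d)}  (18 atoms)
goal ⊆ F2  ⇒  h_max = 2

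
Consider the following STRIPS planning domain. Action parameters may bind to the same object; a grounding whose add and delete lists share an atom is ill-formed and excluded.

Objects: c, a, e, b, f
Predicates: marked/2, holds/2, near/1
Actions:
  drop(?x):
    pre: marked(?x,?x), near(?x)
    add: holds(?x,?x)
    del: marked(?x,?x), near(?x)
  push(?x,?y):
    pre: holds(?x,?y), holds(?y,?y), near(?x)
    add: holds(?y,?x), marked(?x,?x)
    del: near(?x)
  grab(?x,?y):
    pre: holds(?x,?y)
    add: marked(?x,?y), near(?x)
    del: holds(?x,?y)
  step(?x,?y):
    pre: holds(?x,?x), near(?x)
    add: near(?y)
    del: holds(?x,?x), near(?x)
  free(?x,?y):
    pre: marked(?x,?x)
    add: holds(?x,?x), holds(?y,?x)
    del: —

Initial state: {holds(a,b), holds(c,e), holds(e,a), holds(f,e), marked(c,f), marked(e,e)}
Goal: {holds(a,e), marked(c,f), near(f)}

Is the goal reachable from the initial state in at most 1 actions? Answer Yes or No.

1. grab(f,e)  →  {holds(a,b), holds(c,e), holds(e,a), marked(c,f), marked(e,e), marked(f,e), near(f)}
2. free(e,a)  →  {holds(a,b), holds(a,e), holds(c,e), holds(e,a), holds(e,e), marked(c,f), marked(e,e), marked(f,e), near(f)}
optimal plan length = 2; 2 > 1

No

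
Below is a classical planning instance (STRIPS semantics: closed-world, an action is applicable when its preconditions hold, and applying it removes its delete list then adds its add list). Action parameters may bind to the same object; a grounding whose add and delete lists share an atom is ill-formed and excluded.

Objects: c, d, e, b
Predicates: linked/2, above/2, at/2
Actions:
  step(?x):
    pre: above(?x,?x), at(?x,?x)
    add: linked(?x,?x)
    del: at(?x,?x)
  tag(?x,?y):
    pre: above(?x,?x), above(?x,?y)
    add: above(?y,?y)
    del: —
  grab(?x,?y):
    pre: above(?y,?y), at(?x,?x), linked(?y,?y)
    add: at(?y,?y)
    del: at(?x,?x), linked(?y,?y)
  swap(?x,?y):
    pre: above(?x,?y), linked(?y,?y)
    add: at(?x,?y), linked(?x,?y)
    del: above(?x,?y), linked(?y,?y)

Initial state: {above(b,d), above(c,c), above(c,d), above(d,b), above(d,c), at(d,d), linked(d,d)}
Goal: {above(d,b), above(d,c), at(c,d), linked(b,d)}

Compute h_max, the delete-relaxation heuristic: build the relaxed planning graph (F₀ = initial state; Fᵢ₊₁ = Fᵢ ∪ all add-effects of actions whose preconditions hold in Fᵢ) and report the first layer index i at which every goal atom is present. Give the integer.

F0 = init (7 atoms)
F1 = F0 ∪ {above(d,d), at(b,d), at(c,d), linked(b,d), linked(c,d)}  (12 atoms)
goal ⊆ F1  ⇒  h_max = 1

1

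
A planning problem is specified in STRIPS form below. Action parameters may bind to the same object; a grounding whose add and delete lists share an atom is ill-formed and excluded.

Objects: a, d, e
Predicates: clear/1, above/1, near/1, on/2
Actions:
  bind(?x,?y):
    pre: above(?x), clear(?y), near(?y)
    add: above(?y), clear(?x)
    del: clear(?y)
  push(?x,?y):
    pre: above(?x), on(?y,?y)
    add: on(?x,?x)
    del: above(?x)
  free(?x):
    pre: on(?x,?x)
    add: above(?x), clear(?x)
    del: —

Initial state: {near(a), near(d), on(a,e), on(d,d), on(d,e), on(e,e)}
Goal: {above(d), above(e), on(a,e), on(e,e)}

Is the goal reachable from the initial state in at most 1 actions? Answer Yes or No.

No

1. free(d)  →  {above(d), clear(d), near(a), near(d), on(a,e), on(d,d), on(d,e), on(e,e)}
2. free(e)  →  {above(d), above(e), clear(d), clear(e), near(a), near(d), on(a,e), on(d,d), on(d,e), on(e,e)}
optimal plan length = 2; 2 > 1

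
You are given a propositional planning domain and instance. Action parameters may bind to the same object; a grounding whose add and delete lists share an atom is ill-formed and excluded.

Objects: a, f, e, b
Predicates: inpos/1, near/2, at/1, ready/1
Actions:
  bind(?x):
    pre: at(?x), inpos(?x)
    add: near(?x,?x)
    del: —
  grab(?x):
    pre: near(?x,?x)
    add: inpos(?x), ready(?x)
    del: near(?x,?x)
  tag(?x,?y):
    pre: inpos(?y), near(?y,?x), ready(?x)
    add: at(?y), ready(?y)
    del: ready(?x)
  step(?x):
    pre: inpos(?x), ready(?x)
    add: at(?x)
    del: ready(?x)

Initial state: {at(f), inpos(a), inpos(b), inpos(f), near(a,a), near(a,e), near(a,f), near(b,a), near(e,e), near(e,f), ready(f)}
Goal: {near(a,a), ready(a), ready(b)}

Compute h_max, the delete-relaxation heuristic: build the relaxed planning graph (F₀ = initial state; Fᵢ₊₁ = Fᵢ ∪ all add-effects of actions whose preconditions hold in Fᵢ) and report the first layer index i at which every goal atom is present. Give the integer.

F0 = init (11 atoms)
F1 = F0 ∪ {at(a), inpos(e), near(f,f), ready(a), ready(e)}  (16 atoms)
F2 = F1 ∪ {at(b), at(e), ready(b)}  (19 atoms)
goal ⊆ F2  ⇒  h_max = 2

2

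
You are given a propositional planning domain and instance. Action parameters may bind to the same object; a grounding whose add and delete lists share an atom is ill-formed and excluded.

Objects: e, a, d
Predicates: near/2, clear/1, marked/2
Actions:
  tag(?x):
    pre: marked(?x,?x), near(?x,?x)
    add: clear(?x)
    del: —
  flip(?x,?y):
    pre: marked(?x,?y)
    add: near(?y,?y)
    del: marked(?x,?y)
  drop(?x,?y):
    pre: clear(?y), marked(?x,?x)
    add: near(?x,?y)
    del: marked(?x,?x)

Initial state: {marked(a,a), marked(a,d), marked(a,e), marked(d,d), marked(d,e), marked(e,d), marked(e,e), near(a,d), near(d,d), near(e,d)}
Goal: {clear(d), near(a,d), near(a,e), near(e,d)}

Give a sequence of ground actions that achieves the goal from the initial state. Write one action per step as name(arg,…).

1. tag(d)  →  {clear(d), marked(a,a), marked(a,d), marked(a,e), marked(d,d), marked(d,e), marked(e,d), marked(e,e), near(a,d), near(d,d), near(e,d)}
2. flip(a,e)  →  {clear(d), marked(a,a), marked(a,d), marked(d,d), marked(d,e), marked(e,d), marked(e,e), near(a,d), near(d,d), near(e,d), near(e,e)}
3. tag(e)  →  {clear(d), clear(e), marked(a,a), marked(a,d), marked(d,d), marked(d,e), marked(e,d), marked(e,e), near(a,d), near(d,d), near(e,d), near(e,e)}
4. drop(a,e)  →  {clear(d), clear(e), marked(a,d), marked(d,d), marked(d,e), marked(e,d), marked(e,e), near(a,d), near(a,e), near(d,d), near(e,d), near(e,e)}

tag(d); flip(a,e); tag(e); drop(a,e)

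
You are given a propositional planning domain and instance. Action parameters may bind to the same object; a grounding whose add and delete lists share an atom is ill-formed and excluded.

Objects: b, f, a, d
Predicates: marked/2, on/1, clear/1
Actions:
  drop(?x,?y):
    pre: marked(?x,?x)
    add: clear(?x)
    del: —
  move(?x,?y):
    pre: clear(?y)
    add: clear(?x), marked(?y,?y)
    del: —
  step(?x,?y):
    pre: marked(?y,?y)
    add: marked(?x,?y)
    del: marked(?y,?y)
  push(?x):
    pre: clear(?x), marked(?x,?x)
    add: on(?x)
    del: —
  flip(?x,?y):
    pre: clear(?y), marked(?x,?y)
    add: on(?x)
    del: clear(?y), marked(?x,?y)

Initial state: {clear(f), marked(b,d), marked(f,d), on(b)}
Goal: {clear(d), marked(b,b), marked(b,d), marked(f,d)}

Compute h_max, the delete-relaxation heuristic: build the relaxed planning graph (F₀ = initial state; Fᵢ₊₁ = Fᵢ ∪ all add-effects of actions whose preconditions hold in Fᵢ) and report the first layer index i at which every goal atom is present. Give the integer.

2

F0 = init (4 atoms)
F1 = F0 ∪ {clear(a), clear(b), clear(d), marked(f,f)}  (8 atoms)
F2 = F1 ∪ {marked(a,a), marked(a,f), marked(b,b), marked(b,f), marked(d,d), marked(d,f), on(f)}  (15 atoms)
goal ⊆ F2  ⇒  h_max = 2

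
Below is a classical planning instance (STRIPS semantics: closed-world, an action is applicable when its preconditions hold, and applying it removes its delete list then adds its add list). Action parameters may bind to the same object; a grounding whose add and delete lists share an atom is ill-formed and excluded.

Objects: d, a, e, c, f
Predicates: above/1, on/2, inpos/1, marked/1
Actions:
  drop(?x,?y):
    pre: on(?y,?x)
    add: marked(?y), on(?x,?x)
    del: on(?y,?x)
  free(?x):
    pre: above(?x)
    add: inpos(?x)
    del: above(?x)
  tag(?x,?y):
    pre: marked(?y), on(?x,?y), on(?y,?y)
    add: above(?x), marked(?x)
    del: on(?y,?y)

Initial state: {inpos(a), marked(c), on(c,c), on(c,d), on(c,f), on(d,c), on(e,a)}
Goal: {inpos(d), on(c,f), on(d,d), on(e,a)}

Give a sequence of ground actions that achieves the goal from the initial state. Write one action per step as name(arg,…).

1. drop(d,c)  →  {inpos(a), marked(c), on(c,c), on(c,f), on(d,c), on(d,d), on(e,a)}
2. tag(d,c)  →  {above(d), inpos(a), marked(c), marked(d), on(c,f), on(d,c), on(d,d), on(e,a)}
3. free(d)  →  {inpos(a), inpos(d), marked(c), marked(d), on(c,f), on(d,c), on(d,d), on(e,a)}

drop(d,c); tag(d,c); free(d)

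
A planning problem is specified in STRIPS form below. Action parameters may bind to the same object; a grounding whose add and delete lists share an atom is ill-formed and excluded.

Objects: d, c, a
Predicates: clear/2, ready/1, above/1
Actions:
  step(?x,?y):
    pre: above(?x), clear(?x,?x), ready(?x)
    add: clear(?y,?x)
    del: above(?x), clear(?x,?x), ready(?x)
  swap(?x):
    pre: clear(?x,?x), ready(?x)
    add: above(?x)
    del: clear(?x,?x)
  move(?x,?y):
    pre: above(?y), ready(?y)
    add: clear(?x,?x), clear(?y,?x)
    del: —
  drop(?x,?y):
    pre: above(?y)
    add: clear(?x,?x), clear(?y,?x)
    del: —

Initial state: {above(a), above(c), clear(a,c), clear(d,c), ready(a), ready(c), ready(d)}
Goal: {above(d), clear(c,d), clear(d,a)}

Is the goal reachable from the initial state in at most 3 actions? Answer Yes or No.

Yes

1. move(d,c)  →  {above(a), above(c), clear(a,c), clear(c,d), clear(d,c), clear(d,d), ready(a), ready(c), ready(d)}
2. swap(d)  →  {above(a), above(c), above(d), clear(a,c), clear(c,d), clear(d,c), ready(a), ready(c), ready(d)}
3. move(a,d)  →  {above(a), above(c), above(d), clear(a,a), clear(a,c), clear(c,d), clear(d,a), clear(d,c), ready(a), ready(c), ready(d)}
optimal plan length = 3; 3 ≤ 3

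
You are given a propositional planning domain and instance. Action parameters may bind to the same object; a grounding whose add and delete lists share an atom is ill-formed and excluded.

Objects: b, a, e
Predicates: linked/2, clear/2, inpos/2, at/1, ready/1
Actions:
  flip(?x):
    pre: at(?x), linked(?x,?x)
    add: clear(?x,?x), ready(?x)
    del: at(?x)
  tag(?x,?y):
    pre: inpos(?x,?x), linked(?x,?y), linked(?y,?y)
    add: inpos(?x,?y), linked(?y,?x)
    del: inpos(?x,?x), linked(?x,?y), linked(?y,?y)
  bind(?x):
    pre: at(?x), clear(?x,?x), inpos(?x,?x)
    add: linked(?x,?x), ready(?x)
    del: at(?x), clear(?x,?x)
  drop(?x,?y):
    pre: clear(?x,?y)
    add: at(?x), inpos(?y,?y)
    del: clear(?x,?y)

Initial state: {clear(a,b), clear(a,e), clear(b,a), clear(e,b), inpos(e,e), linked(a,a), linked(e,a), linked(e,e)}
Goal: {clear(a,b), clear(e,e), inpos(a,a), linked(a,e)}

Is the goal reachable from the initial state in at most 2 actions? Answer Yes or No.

1. tag(e,a)  →  {clear(a,b), clear(a,e), clear(b,a), clear(e,b), inpos(e,a), linked(a,e), linked(e,e)}
2. drop(b,a)  →  {at(b), clear(a,b), clear(a,e), clear(e,b), inpos(a,a), inpos(e,a), linked(a,e), linked(e,e)}
3. drop(e,b)  →  {at(b), at(e), clear(a,b), clear(a,e), inpos(a,a), inpos(b,b), inpos(e,a), linked(a,e), linked(e,e)}
4. flip(e)  →  {at(b), clear(a,b), clear(a,e), clear(e,e), inpos(a,a), inpos(b,b), inpos(e,a), linked(a,e), linked(e,e), ready(e)}
optimal plan length = 4; 4 > 2

No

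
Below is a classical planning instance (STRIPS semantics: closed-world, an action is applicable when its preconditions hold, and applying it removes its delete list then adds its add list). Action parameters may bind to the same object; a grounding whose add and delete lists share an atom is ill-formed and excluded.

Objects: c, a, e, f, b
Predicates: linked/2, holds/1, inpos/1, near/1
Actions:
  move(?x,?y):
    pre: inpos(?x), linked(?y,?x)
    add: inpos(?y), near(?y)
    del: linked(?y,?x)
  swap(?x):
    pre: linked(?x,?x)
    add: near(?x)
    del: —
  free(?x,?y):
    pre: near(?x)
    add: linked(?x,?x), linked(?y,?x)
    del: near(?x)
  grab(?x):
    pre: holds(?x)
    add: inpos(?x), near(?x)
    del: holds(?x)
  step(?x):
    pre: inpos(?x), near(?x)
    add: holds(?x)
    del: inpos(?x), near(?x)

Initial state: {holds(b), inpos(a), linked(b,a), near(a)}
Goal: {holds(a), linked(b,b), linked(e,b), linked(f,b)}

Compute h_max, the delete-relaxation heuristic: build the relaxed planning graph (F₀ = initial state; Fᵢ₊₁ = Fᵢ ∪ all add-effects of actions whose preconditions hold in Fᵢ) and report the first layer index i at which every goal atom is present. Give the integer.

F0 = init (4 atoms)
F1 = F0 ∪ {holds(a), inpos(b), linked(a,a), linked(c,a), linked(e,a), linked(f,a), near(b)}  (11 atoms)
F2 = F1 ∪ {inpos(c), inpos(e), inpos(f), linked(a,b), linked(b,b), linked(c,b), linked(e,b), linked(f,b), near(c), near(e), near(f)}  (22 atoms)
goal ⊆ F2  ⇒  h_max = 2

2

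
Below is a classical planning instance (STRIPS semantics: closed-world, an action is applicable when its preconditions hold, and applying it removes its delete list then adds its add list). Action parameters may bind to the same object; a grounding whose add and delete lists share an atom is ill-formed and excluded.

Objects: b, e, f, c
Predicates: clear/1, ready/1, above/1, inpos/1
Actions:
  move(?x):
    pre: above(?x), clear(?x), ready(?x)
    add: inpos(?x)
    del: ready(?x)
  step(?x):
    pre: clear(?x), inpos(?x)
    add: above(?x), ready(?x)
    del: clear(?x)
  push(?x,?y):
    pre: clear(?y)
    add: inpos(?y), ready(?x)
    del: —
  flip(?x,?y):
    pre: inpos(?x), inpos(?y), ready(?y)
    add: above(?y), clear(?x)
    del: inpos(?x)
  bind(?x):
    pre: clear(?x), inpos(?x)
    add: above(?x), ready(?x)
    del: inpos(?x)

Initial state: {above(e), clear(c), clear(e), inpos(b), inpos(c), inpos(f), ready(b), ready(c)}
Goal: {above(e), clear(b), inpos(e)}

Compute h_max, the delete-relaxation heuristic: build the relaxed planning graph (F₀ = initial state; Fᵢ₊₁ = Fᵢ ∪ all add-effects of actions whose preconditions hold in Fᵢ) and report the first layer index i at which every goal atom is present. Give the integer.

1

F0 = init (8 atoms)
F1 = F0 ∪ {above(b), above(c), clear(b), clear(f), inpos(e), ready(e), ready(f)}  (15 atoms)
goal ⊆ F1  ⇒  h_max = 1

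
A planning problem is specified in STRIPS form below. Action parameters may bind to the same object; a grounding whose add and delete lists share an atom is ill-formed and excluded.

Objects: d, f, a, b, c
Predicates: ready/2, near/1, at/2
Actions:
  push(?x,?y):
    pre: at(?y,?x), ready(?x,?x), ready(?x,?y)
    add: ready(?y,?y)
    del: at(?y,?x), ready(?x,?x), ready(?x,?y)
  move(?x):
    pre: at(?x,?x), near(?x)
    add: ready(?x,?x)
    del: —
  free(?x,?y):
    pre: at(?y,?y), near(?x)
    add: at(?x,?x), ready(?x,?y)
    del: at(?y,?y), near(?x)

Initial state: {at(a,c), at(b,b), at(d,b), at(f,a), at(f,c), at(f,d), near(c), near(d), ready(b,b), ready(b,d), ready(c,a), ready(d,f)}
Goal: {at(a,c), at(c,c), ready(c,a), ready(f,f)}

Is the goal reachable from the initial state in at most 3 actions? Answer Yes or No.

Yes

1. push(b,d)  →  {at(a,c), at(b,b), at(f,a), at(f,c), at(f,d), near(c), near(d), ready(c,a), ready(d,d), ready(d,f)}
2. push(d,f)  →  {at(a,c), at(b,b), at(f,a), at(f,c), near(c), near(d), ready(c,a), ready(f,f)}
3. free(c,b)  →  {at(a,c), at(c,c), at(f,a), at(f,c), near(d), ready(c,a), ready(c,b), ready(f,f)}
optimal plan length = 3; 3 ≤ 3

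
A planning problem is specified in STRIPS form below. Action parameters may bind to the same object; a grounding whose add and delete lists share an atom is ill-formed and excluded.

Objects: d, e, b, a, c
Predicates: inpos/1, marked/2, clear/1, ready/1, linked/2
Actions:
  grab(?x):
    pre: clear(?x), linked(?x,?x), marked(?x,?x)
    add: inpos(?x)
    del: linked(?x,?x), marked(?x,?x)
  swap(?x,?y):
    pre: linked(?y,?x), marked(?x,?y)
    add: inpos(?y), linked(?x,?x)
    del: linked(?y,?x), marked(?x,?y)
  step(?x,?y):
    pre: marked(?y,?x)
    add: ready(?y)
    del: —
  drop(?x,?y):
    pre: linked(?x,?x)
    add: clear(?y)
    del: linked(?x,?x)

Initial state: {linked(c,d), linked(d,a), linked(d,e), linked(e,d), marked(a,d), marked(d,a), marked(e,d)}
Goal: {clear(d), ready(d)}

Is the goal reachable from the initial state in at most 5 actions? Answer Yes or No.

1. swap(e,d)  →  {inpos(d), linked(c,d), linked(d,a), linked(e,d), linked(e,e), marked(a,d), marked(d,a)}
2. step(a,d)  →  {inpos(d), linked(c,d), linked(d,a), linked(e,d), linked(e,e), marked(a,d), marked(d,a), ready(d)}
3. drop(e,d)  →  {clear(d), inpos(d), linked(c,d), linked(d,a), linked(e,d), marked(a,d), marked(d,a), ready(d)}
optimal plan length = 3; 3 ≤ 5

Yes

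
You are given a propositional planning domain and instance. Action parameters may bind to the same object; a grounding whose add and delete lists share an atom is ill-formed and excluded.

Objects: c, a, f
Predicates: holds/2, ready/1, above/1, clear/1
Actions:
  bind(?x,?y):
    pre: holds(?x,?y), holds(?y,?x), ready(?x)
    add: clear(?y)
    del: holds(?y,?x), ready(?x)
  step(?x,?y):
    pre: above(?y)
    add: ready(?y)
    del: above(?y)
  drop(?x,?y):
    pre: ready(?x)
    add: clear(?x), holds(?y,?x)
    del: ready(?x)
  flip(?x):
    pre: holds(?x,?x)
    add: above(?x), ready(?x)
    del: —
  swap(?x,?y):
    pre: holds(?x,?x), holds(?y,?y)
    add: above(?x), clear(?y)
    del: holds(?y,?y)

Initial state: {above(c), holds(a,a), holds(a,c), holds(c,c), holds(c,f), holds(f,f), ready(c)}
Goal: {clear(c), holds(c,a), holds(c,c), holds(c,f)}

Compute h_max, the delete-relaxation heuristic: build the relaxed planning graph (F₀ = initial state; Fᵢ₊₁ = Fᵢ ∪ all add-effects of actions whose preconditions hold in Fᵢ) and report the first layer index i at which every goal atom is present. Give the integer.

2

F0 = init (7 atoms)
F1 = F0 ∪ {above(a), above(f), clear(a), clear(c), clear(f), holds(f,c), ready(a), ready(f)}  (15 atoms)
F2 = F1 ∪ {holds(a,f), holds(c,a), holds(f,a)}  (18 atoms)
goal ⊆ F2  ⇒  h_max = 2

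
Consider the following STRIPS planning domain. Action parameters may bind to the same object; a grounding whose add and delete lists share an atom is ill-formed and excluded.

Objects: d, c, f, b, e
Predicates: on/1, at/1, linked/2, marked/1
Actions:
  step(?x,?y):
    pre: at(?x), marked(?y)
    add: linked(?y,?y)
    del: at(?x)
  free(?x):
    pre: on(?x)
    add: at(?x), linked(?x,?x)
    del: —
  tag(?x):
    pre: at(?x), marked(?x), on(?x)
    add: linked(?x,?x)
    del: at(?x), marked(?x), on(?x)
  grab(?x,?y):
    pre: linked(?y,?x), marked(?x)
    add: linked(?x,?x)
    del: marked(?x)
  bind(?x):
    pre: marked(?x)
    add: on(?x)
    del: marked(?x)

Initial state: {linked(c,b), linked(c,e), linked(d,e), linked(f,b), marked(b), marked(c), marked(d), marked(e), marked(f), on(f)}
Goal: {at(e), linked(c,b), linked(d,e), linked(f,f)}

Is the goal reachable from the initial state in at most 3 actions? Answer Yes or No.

Yes

1. free(f)  →  {at(f), linked(c,b), linked(c,e), linked(d,e), linked(f,b), linked(f,f), marked(b), marked(c), marked(d), marked(e), marked(f), on(f)}
2. bind(e)  →  {at(f), linked(c,b), linked(c,e), linked(d,e), linked(f,b), linked(f,f), marked(b), marked(c), marked(d), marked(f), on(e), on(f)}
3. free(e)  →  {at(e), at(f), linked(c,b), linked(c,e), linked(d,e), linked(e,e), linked(f,b), linked(f,f), marked(b), marked(c), marked(d), marked(f), on(e), on(f)}
optimal plan length = 3; 3 ≤ 3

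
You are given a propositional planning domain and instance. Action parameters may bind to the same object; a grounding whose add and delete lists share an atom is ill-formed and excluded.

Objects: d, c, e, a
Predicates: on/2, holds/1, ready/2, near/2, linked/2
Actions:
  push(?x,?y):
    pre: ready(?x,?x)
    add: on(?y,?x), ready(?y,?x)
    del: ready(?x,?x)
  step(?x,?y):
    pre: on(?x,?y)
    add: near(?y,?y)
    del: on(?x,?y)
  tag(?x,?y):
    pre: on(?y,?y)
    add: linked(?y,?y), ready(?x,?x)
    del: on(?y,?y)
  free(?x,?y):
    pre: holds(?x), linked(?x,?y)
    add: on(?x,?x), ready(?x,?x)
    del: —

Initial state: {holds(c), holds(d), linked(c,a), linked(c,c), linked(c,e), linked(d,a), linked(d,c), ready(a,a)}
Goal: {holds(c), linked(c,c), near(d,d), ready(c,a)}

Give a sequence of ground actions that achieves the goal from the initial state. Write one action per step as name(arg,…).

push(a,c); free(d,c); step(d,d)

1. push(a,c)  →  {holds(c), holds(d), linked(c,a), linked(c,c), linked(c,e), linked(d,a), linked(d,c), on(c,a), ready(c,a)}
2. free(d,c)  →  {holds(c), holds(d), linked(c,a), linked(c,c), linked(c,e), linked(d,a), linked(d,c), on(c,a), on(d,d), ready(c,a), ready(d,d)}
3. step(d,d)  →  {holds(c), holds(d), linked(c,a), linked(c,c), linked(c,e), linked(d,a), linked(d,c), near(d,d), on(c,a), ready(c,a), ready(d,d)}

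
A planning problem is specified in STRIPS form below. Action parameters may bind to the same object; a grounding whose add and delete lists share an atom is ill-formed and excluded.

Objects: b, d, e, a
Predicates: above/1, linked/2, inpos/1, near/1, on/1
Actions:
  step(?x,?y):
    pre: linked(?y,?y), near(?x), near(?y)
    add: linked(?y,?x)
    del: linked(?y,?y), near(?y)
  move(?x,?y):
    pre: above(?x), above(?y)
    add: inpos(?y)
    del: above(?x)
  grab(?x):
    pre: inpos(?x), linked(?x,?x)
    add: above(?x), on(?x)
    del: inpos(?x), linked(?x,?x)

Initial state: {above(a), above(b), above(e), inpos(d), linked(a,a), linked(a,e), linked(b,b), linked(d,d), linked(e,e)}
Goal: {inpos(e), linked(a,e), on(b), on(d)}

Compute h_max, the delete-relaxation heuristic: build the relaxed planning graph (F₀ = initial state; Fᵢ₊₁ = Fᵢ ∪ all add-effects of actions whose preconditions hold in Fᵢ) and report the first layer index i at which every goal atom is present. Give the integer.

2

F0 = init (9 atoms)
F1 = F0 ∪ {above(d), inpos(a), inpos(b), inpos(e), on(d)}  (14 atoms)
F2 = F1 ∪ {on(a), on(b), on(e)}  (17 atoms)
goal ⊆ F2  ⇒  h_max = 2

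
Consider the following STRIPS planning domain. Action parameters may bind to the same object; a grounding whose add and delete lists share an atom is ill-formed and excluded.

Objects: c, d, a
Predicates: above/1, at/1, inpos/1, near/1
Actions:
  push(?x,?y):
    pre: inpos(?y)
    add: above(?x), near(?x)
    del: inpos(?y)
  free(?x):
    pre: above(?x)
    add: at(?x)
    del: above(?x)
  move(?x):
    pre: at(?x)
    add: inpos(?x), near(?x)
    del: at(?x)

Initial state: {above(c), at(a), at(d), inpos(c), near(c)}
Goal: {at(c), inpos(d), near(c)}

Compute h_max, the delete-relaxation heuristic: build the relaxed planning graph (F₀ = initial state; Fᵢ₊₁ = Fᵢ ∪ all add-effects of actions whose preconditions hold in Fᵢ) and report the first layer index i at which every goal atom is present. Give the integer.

1

F0 = init (5 atoms)
F1 = F0 ∪ {above(a), above(d), at(c), inpos(a), inpos(d), near(a), near(d)}  (12 atoms)
goal ⊆ F1  ⇒  h_max = 1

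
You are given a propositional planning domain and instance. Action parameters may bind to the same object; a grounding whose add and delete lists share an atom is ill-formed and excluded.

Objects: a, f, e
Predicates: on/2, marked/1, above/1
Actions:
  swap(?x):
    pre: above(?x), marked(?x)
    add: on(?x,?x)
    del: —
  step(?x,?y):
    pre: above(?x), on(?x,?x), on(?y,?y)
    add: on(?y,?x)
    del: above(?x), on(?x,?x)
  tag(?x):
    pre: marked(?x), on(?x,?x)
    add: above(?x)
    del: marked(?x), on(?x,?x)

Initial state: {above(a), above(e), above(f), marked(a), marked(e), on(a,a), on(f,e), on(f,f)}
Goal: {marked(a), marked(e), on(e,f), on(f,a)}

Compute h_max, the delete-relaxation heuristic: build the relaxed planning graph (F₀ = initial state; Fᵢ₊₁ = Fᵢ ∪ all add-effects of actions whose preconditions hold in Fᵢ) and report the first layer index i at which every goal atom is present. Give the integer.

F0 = init (8 atoms)
F1 = F0 ∪ {on(a,f), on(e,e), on(f,a)}  (11 atoms)
F2 = F1 ∪ {on(a,e), on(e,a), on(e,f)}  (14 atoms)
goal ⊆ F2  ⇒  h_max = 2

2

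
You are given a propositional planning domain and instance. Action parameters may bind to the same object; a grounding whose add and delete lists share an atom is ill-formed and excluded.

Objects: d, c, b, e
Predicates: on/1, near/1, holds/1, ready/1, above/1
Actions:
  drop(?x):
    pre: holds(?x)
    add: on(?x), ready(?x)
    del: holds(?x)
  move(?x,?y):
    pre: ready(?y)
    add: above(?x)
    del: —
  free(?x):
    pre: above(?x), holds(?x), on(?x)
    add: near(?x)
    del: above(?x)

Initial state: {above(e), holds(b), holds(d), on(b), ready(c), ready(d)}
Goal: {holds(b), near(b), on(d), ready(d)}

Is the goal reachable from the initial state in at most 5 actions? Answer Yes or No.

Yes

1. drop(d)  →  {above(e), holds(b), on(b), on(d), ready(c), ready(d)}
2. move(b,d)  →  {above(b), above(e), holds(b), on(b), on(d), ready(c), ready(d)}
3. free(b)  →  {above(e), holds(b), near(b), on(b), on(d), ready(c), ready(d)}
optimal plan length = 3; 3 ≤ 5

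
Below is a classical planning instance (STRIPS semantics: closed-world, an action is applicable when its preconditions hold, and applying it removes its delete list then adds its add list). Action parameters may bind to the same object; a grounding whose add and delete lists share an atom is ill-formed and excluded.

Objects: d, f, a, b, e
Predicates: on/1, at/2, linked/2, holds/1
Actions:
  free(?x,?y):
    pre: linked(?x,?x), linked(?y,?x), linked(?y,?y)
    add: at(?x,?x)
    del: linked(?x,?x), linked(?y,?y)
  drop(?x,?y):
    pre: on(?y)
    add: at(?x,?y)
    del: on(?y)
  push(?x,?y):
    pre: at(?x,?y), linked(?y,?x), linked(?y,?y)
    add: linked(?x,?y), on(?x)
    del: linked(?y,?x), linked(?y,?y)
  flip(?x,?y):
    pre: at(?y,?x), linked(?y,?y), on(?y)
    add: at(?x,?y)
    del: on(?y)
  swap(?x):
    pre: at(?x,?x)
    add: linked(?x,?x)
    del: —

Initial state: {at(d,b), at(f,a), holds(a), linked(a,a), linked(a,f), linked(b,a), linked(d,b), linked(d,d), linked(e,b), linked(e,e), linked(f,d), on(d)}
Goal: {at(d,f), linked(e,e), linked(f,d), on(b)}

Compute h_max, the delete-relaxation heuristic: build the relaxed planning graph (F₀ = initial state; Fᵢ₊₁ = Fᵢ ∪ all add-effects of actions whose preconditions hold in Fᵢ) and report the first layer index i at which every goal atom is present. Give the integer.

2

F0 = init (12 atoms)
F1 = F0 ∪ {at(a,a), at(a,d), at(b,d), at(d,d), at(e,d), at(e,e), at(f,d), linked(f,a), on(f)}  (21 atoms)
F2 = F1 ∪ {at(a,f), at(b,f), at(d,f), at(e,f), at(f,f), linked(b,d), on(b)}  (28 atoms)
goal ⊆ F2  ⇒  h_max = 2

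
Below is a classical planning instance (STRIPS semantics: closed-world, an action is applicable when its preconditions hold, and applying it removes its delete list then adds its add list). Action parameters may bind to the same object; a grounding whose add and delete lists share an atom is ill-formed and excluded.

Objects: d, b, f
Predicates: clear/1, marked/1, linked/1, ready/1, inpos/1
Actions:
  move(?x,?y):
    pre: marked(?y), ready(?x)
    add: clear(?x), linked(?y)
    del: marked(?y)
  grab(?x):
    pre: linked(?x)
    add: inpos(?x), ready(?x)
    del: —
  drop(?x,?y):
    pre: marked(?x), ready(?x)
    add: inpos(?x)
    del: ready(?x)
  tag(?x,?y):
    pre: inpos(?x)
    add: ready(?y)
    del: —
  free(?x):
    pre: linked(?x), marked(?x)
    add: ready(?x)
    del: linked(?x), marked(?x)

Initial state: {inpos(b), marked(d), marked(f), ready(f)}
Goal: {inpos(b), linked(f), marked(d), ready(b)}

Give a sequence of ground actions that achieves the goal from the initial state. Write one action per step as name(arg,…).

1. move(f,f)  →  {clear(f), inpos(b), linked(f), marked(d), ready(f)}
2. tag(b,b)  →  {clear(f), inpos(b), linked(f), marked(d), ready(b), ready(f)}

move(f,f); tag(b,b)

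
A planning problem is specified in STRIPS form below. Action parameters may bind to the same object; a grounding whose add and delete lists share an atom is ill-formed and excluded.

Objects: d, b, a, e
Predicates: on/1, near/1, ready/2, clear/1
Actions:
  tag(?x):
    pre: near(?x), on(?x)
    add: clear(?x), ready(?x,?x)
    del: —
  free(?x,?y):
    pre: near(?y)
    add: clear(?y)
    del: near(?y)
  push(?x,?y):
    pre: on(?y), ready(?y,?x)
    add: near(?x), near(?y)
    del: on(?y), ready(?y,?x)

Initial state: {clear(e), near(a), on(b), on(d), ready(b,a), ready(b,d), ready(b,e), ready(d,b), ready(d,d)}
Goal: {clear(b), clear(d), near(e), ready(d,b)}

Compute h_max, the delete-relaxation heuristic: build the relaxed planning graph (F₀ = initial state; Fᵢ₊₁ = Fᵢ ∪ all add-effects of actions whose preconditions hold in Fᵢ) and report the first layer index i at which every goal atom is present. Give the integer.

F0 = init (9 atoms)
F1 = F0 ∪ {clear(a), near(b), near(d), near(e)}  (13 atoms)
F2 = F1 ∪ {clear(b), clear(d), ready(b,b)}  (16 atoms)
goal ⊆ F2  ⇒  h_max = 2

2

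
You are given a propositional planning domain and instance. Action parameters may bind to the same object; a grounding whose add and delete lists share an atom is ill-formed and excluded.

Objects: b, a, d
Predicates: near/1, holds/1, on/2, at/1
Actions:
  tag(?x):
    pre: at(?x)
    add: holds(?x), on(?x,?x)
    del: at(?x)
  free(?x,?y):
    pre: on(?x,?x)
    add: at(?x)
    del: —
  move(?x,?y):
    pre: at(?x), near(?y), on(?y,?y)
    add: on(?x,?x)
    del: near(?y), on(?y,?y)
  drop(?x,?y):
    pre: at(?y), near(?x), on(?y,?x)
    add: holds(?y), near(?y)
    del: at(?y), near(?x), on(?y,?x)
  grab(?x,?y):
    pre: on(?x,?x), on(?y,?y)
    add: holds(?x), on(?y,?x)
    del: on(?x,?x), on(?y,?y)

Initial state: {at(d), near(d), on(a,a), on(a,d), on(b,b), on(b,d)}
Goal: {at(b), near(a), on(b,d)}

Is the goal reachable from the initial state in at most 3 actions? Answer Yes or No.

1. free(b,b)  →  {at(b), at(d), near(d), on(a,a), on(a,d), on(b,b), on(b,d)}
2. free(a,b)  →  {at(a), at(b), at(d), near(d), on(a,a), on(a,d), on(b,b), on(b,d)}
3. drop(d,a)  →  {at(b), at(d), holds(a), near(a), on(a,a), on(b,b), on(b,d)}
optimal plan length = 3; 3 ≤ 3

Yes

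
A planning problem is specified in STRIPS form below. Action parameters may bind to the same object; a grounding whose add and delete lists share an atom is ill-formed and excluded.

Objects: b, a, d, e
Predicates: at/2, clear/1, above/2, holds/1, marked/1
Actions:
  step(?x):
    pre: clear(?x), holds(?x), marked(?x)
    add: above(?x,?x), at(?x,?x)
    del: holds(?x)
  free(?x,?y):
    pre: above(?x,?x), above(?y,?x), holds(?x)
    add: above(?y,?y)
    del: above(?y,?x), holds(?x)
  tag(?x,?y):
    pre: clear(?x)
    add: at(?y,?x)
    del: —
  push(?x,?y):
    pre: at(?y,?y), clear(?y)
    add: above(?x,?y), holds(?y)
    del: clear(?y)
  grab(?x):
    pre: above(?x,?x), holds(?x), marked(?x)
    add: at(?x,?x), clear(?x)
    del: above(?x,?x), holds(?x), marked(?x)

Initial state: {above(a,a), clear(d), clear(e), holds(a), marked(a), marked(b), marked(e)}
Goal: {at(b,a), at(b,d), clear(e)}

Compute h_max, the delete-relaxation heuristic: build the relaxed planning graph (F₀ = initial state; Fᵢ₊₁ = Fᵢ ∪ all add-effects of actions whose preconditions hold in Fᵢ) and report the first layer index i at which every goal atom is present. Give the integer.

2

F0 = init (7 atoms)
F1 = F0 ∪ {at(a,a), at(a,d), at(a,e), at(b,d), at(b,e), at(d,d), at(d,e), at(e,d), at(e,e), clear(a)}  (17 atoms)
F2 = F1 ∪ {above(a,d), above(a,e), above(b,a), above(b,d), above(b,e), above(d,a), above(d,d), above(d,e), above(e,a), above(e,d), above(e,e), at(b,a), at(d,a), at(e,a), holds(d), holds(e)}  (33 atoms)
goal ⊆ F2  ⇒  h_max = 2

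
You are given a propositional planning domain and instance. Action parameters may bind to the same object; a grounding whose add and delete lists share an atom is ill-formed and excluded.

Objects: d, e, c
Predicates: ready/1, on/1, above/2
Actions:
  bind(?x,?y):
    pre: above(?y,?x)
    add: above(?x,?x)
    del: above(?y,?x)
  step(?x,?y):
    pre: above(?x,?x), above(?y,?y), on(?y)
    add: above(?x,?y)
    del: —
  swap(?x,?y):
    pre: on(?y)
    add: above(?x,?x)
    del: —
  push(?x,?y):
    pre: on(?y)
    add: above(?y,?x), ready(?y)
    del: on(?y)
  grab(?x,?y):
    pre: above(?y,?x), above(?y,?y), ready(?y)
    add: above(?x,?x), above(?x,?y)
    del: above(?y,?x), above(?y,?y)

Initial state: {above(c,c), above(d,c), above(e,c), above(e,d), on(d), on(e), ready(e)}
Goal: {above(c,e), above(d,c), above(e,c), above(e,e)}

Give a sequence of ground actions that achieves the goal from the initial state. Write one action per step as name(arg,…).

1. swap(e,d)  →  {above(c,c), above(d,c), above(e,c), above(e,d), above(e,e), on(d), on(e), ready(e)}
2. step(c,e)  →  {above(c,c), above(c,e), above(d,c), above(e,c), above(e,d), above(e,e), on(d), on(e), ready(e)}

swap(e,d); step(c,e)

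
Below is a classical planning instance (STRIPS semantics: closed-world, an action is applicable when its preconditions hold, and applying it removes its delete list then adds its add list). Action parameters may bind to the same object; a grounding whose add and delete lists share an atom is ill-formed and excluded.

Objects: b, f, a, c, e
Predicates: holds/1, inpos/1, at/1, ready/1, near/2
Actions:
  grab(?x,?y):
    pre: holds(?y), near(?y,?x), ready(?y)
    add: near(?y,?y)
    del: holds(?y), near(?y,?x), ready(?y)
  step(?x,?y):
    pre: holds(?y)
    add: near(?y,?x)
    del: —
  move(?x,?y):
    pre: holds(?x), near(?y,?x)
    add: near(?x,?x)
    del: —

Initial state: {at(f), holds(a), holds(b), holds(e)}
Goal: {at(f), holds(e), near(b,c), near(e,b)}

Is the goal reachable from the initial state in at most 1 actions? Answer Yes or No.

1. step(b,e)  →  {at(f), holds(a), holds(b), holds(e), near(e,b)}
2. step(c,b)  →  {at(f), holds(a), holds(b), holds(e), near(b,c), near(e,b)}
optimal plan length = 2; 2 > 1

No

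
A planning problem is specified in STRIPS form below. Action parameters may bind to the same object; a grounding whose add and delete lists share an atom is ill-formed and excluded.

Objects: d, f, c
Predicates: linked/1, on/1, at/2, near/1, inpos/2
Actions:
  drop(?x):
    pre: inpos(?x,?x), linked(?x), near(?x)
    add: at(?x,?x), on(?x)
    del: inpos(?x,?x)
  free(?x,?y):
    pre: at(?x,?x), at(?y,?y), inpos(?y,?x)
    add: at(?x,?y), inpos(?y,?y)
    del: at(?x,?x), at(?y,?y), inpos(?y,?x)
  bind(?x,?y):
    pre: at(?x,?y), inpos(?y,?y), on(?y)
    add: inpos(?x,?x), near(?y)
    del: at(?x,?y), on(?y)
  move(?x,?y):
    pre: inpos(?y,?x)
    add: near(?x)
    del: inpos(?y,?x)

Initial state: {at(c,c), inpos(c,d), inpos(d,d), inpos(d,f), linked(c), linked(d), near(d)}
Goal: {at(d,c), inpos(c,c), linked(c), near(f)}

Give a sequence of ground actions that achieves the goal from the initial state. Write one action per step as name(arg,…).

1. drop(d)  →  {at(c,c), at(d,d), inpos(c,d), inpos(d,f), linked(c), linked(d), near(d), on(d)}
2. free(d,c)  →  {at(d,c), inpos(c,c), inpos(d,f), linked(c), linked(d), near(d), on(d)}
3. move(f,d)  →  {at(d,c), inpos(c,c), linked(c), linked(d), near(d), near(f), on(d)}

drop(d); free(d,c); move(f,d)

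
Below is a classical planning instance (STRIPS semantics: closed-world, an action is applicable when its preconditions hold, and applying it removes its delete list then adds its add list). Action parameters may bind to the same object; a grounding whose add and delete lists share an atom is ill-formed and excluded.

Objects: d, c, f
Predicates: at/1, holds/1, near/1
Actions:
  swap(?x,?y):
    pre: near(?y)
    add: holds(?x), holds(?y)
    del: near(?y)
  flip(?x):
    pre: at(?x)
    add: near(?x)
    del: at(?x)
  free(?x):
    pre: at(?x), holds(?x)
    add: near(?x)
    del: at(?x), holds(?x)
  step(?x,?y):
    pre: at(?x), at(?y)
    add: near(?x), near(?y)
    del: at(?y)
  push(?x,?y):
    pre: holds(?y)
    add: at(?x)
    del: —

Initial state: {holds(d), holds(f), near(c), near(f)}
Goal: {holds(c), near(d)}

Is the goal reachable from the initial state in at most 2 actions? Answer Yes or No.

No

1. swap(d,c)  →  {holds(c), holds(d), holds(f), near(f)}
2. push(d,d)  →  {at(d), holds(c), holds(d), holds(f), near(f)}
3. flip(d)  →  {holds(c), holds(d), holds(f), near(d), near(f)}
optimal plan length = 3; 3 > 2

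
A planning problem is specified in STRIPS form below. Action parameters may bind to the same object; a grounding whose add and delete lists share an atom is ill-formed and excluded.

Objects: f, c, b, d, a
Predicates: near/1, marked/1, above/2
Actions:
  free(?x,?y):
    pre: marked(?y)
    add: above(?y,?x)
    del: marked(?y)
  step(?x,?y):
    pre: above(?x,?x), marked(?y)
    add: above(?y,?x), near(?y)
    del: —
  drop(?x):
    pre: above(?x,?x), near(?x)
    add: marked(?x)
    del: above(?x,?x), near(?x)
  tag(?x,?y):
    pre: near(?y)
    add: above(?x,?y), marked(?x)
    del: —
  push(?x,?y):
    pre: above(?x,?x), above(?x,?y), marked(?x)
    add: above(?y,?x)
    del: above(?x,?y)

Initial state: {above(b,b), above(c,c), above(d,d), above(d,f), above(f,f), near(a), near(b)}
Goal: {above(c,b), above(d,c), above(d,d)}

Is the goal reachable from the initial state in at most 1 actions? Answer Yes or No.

No

1. tag(c,b)  →  {above(b,b), above(c,b), above(c,c), above(d,d), above(d,f), above(f,f), marked(c), near(a), near(b)}
2. step(f,c)  →  {above(b,b), above(c,b), above(c,c), above(c,f), above(d,d), above(d,f), above(f,f), marked(c), near(a), near(b), near(c)}
3. tag(d,c)  →  {above(b,b), above(c,b), above(c,c), above(c,f), above(d,c), above(d,d), above(d,f), above(f,f), marked(c), marked(d), near(a), near(b), near(c)}
optimal plan length = 3; 3 > 1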